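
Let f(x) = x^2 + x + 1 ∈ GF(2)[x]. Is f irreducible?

Check for roots in GF(2): f(0) = 1; f(1) = 1.
No roots. A degree-2 polynomial over a field with no linear factor is irreducible.

Yes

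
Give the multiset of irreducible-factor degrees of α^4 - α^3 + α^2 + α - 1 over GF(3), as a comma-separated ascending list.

4

Write g(α) = α^4 - α^3 + α^2 + α - 1.
Roots in GF(3): g(0) = 2; g(1) = 1; g(2) = 1.
Complete factorization: g(α) = (α^4 - α^3 + α^2 + α - 1).
Factor degrees with multiplicity: 4 = 4.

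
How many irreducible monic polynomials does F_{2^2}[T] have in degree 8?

x^(4^8) − x is the product of all monic irreducibles of degree dividing 8; Möbius inversion gives N = (1/8) Σ μ(8/d)·4^d.
Divisors of 8: 1, 2, 4, 8; μ(8/d) for each: 0, 0, -1, 1.
Σ = − 4^4 + 4^8 = 65280.
N = 65280/8 = 8160.

8160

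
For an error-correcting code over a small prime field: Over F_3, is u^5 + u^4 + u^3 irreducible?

No

Write P(u) = u^5 + u^4 + u^3.
Check for roots in F_3: P(0) = 0 → root; P(1) = 0 → root; P(2) = 2.
P(0) = 0, so (u) divides P(u); P is reducible.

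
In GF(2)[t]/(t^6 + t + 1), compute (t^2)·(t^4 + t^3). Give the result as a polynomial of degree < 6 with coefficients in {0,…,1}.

t^5 + t + 1

Multiply in GF(2)[t]: (t^2)·(t^4 + t^3) = t^6 + t^5.
Reduce using t^6 ≡ t + 1 (mod t^6 + t + 1).
Reduced: t^5 + t + 1.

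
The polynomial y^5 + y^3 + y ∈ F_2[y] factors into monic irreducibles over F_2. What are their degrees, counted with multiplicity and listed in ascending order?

Write g(y) = y^5 + y^3 + y.
Roots in F_2: g(0) = 0 → root; g(1) = 1.
Linear factors from roots: (y).
Complete factorization: g(y) = (y)·(y^2 + y + 1)^2.
Factor degrees with multiplicity: 1 + 2 + 2 = 5.

1, 2, 2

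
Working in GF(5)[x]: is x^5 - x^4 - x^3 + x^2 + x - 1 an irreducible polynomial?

No

Write h(x) = x^5 - x^4 - x^3 + x^2 + x - 1.
Check for roots in GF(5): h(0) = 4; h(1) = 0 → root; h(2) = 3; h(3) = 1; h(4) = 3.
h(1) = 0, so (x − 1) divides h(x); h is reducible.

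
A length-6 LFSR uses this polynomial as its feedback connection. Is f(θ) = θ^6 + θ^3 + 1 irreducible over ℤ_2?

Check for roots in ℤ_2: f(0) = 1; f(1) = 1.
No roots, so no linear factors.
Monic irreducibles of degree 2 over GF(2): θ^2 + θ + 1.
None of them divide f (all give nonzero remainder).
Monic irreducibles of degree 3 over GF(2): θ^3 + θ + 1, θ^3 + θ^2 + 1.
None of them divide f (all give nonzero remainder).
No irreducible factor of degree ≤ 3 exists, so f is irreducible over GF(2).

Yes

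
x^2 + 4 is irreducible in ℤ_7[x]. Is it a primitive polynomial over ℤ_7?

Write f(x) = x^2 + 4.
|GF(7^2)^×| = 7^2 − 1 = 48. Prime factorization: 48 = 2^4·3.
f is primitive ⇔ x has order 48 in GF(7)[x]/(f), i.e. x^(48/q) ≠ 1 for each prime q | 48.
x^(24) mod f = 1
x^(16) mod f = 2.
Since x^(24) = 1, the order of x divides 24 < 48; not primitive.

No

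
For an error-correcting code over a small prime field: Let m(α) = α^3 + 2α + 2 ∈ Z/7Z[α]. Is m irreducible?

No

Check for roots in Z/7Z: m(0) = 2; m(1) = 5; m(2) = 0 → root; m(3) = 0 → root; m(4) = 4; m(5) = 4; m(6) = 6.
m(2) = 0, so (α − 2) divides m(α); m is reducible.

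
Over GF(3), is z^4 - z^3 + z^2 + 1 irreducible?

Yes

Write m(z) = z^4 - z^3 + z^2 + 1.
Check for roots in GF(3): m(0) = 1; m(1) = 2; m(2) = 1.
No roots, so no linear factors.
Monic irreducibles of degree 2 over GF(3): z^2 + 1, z^2 + z - 1, z^2 - z - 1.
None of them divide m (all give nonzero remainder).
No irreducible factor of degree ≤ 2 exists, so m is irreducible over GF(3).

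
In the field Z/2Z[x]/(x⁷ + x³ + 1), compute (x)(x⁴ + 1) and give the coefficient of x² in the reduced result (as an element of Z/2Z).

0

Multiply in Z/2Z[x]: (x)·(x⁴ + 1) = x⁵ + x.
Reduced: x⁵ + x.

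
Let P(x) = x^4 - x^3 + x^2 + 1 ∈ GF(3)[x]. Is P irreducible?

Check for roots in GF(3): P(0) = 1; P(1) = 2; P(2) = 1.
No roots, so no linear factors.
Monic irreducibles of degree 2 over GF(3): x^2 + 1, x^2 + x - 1, x^2 - x - 1.
None of them divide P (all give nonzero remainder).
No irreducible factor of degree ≤ 2 exists, so P is irreducible over GF(3).

Yes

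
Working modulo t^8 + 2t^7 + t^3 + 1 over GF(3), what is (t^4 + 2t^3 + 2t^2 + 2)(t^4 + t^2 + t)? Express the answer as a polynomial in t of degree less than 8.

Multiply in GF(3)[t]: (t^4 + 2t^3 + 2t^2 + 2)·(t^4 + t^2 + t) = t^8 + 2t^7 + 2t^3 + 2t^2 + 2t.
Reduce using t^8 ≡ t^7 + 2t^3 + 2 (mod t^8 + 2t^7 + t^3 + 1).
Reduced: t^3 + 2t^2 + 2t + 2.

t^3 + 2t^2 + 2t + 2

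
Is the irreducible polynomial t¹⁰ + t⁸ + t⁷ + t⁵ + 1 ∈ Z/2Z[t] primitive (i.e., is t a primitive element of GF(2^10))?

Yes

Write f(t) = t¹⁰ + t⁸ + t⁷ + t⁵ + 1.
|GF(2^10)^×| = 2^10 − 1 = 1023. Prime factorization: 1023 = 3·11·31.
f is primitive ⇔ t has order 1023 in GF(2)[t]/(f), i.e. t^(1023/q) ≠ 1 for each prime q | 1023.
t^(341) mod f = t⁷ + t⁶ + t⁵ + t² + t + 1.
t^(93) mod f = t⁹ + t⁶ + t⁴ + t³.
t^(33) mod f = t⁸ + t⁷ + t⁴ + t + 1.
None equal 1, so t has full order 1023; f is primitive.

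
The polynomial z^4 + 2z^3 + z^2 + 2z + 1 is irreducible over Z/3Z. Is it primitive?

No

Write f(z) = z^4 + 2z^3 + z^2 + 2z + 1.
|GF(3^4)^×| = 3^4 − 1 = 80. Prime factorization: 80 = 2^4·5.
f is primitive ⇔ z has order 80 in GF(3)[z]/(f), i.e. z^(80/q) ≠ 1 for each prime q | 80.
z^(40) mod f = 1
z^(16) mod f = 2z.
Since z^(40) = 1, the order of z divides 40 < 80; not primitive.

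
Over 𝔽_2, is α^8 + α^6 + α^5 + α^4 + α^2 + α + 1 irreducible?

Write P(α) = α^8 + α^6 + α^5 + α^4 + α^2 + α + 1.
Check for roots in 𝔽_2: P(0) = 1; P(1) = 1.
No roots, so no linear factors.
Monic irreducibles of degree 2 over GF(2): α^2 + α + 1.
None of them divide P (all give nonzero remainder).
Monic irreducibles of degree 3 over GF(2): α^3 + α + 1, α^3 + α^2 + 1.
None of them divide P (all give nonzero remainder).
Monic irreducibles of degree 4 over GF(2): α^4 + α + 1, α^4 + α^3 + 1, α^4 + α^3 + α^2 + α + 1.
None of them divide P (all give nonzero remainder).
No irreducible factor of degree ≤ 4 exists, so P is irreducible over GF(2).

Yes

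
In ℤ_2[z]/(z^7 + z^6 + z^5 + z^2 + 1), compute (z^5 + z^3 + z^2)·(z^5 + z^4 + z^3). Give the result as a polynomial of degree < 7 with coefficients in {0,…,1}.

Multiply in ℤ_2[z]: (z^5 + z^3 + z^2)·(z^5 + z^4 + z^3) = z^10 + z^9 + z^5.
Reduce using z^7 ≡ z^6 + z^5 + z^2 + 1 (mod z^7 + z^6 + z^5 + z^2 + 1).
Reduced: z^5 + z^2 + z + 1.

z^5 + z^2 + z + 1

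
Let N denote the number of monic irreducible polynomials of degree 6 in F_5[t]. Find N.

By the necklace-counting formula, N_5(6) = (1/6) Σ_{d|6} μ(6/d)·5^d.
Divisors of 6: 1, 2, 3, 6; μ(6/d) for each: 1, -1, -1, 1.
Σ = 5^1 − 5^2 − 5^3 + 5^6 = 15480.
N = 15480/6 = 2580.

2580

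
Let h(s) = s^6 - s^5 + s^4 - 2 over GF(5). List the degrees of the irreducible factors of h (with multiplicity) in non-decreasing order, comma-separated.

Roots in GF(5): h(0) = 3; h(1) = 4; h(2) = 1; h(3) = 0 → root; h(4) = 1.
Linear factors from roots: (s + 2).
Complete factorization: h(s) = (s + 2)·(s^2 + 2s - 2)·(s^3 - s - 2).
Factor degrees with multiplicity: 1 + 2 + 3 = 6.

1, 2, 3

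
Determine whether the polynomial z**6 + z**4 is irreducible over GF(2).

No

Write g(z) = z**6 + z**4.
Check for roots in GF(2): g(0) = 0 → root; g(1) = 0 → root.
g(0) = 0, so (z) divides g(z); g is reducible.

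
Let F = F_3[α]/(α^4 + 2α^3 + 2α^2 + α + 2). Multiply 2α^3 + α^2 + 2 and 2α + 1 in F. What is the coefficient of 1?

Multiply in F_3[α]: (2α^3 + α^2 + 2)·(2α + 1) = α^4 + α^3 + α^2 + α + 2.
Reduce using α^4 ≡ α^3 + α^2 + 2α + 1 (mod α^4 + 2α^3 + 2α^2 + α + 2).
Reduced: 2α^3 + 2α^2.

0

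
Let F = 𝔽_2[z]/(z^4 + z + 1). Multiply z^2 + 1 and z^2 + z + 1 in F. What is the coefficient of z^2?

Multiply in 𝔽_2[z]: (z^2 + 1)·(z^2 + z + 1) = z^4 + z^3 + z + 1.
Reduce using z^4 ≡ z + 1 (mod z^4 + z + 1).
Reduced: z^3.

0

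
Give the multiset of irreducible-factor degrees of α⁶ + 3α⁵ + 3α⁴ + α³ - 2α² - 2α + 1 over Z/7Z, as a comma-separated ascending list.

Write h(α) = α⁶ + 3α⁵ + 3α⁴ + α³ - 2α² - 2α + 1.
Complete factorization: h(α) = (α² - 3)·(α² + α - 1)·(α² + 2α - 2).
Factor degrees with multiplicity: 2 + 2 + 2 = 6.

2, 2, 2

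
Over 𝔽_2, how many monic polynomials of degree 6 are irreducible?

By the necklace-counting formula, N_2(6) = (1/6) Σ_{d|6} μ(6/d)·2^d.
Divisors of 6: 1, 2, 3, 6; μ(6/d) for each: 1, -1, -1, 1.
Σ = 2^1 − 2^2 − 2^3 + 2^6 = 54.
N = 54/6 = 9.

9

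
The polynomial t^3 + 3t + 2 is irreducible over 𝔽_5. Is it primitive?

Yes

Write f(t) = t^3 + 3t + 2.
|GF(5^3)^×| = 5^3 − 1 = 124. Prime factorization: 124 = 2^2·31.
f is primitive ⇔ t has order 124 in GF(5)[t]/(f), i.e. t^(124/q) ≠ 1 for each prime q | 124.
t^(62) mod f = 4.
t^(4) mod f = 2t^2 + 3t.
None equal 1, so t has full order 124; f is primitive.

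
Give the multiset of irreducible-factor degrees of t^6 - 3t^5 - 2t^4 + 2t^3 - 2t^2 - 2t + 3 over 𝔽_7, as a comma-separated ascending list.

Write f(t) = t^6 - 3t^5 - 2t^4 + 2t^3 - 2t^2 - 2t + 3.
Complete factorization: f(t) = (t^3 + t^2 - 2t + 1)·(t^3 + 3t^2 - 3t + 3).
Factor degrees with multiplicity: 3 + 3 = 6.

3, 3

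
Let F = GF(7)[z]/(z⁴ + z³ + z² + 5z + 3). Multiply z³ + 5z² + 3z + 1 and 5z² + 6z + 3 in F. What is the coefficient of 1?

Multiply in GF(7)[z]: (z³ + 5z² + 3z + 1)·(5z² + 6z + 3) = 5z⁵ + 3z⁴ + 6z³ + 3z² + z + 3.
Reduce using z⁴ ≡ 6z³ + 6z² + 2z + 4 (mod z⁴ + z³ + z² + 5z + 3).
Reduced: 3z³ + z² + 3z + 2.

2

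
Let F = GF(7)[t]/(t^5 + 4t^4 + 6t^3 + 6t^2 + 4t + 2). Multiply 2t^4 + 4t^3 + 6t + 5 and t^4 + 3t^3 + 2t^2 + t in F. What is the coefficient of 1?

Multiply in GF(7)[t]: (2t^4 + 4t^3 + 6t + 5)·(t^4 + 3t^3 + 2t^2 + t) = 2t^8 + 3t^7 + 2t^6 + 2t^5 + 6t^4 + 6t^3 + 2t^2 + 5t.
Reduce using t^5 ≡ 3t^4 + t^3 + t^2 + 3t + 5 (mod t^5 + 4t^4 + 6t^3 + 6t^2 + 4t + 2).
Reduced: 6t^4 + 5t^3 + t^2 + 2t + 5.

5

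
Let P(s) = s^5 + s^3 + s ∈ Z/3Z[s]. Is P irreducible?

Check for roots in Z/3Z: P(0) = 0 → root; P(1) = 0 → root; P(2) = 0 → root.
P(0) = 0, so (s) divides P(s); P is reducible.

No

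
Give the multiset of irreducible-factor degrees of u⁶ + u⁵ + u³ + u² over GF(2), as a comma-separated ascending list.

Write h(u) = u⁶ + u⁵ + u³ + u².
Roots in GF(2): h(0) = 0 → root; h(1) = 0 → root.
Linear factors from roots: (u), (u + 1).
Complete factorization: h(u) = (u)^2·(u + 1)^2·(u² + u + 1).
Factor degrees with multiplicity: 1 + 1 + 1 + 1 + 2 = 6.

1, 1, 1, 1, 2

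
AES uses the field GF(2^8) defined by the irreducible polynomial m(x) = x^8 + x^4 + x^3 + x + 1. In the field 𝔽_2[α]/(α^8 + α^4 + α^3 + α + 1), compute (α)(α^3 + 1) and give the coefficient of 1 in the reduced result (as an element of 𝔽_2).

Multiply in 𝔽_2[α]: (α)·(α^3 + 1) = α^4 + α.
Reduced: α^4 + α.

0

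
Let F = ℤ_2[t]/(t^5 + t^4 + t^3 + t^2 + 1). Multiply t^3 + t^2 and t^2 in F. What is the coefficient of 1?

Multiply in ℤ_2[t]: (t^3 + t^2)·(t^2) = t^5 + t^4.
Reduce using t^5 ≡ t^4 + t^3 + t^2 + 1 (mod t^5 + t^4 + t^3 + t^2 + 1).
Reduced: t^3 + t^2 + 1.

1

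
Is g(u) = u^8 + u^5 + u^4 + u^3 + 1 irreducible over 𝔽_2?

Yes

Check for roots in 𝔽_2: g(0) = 1; g(1) = 1.
No roots, so no linear factors.
Monic irreducibles of degree 2 over GF(2): u^2 + u + 1.
None of them divide g (all give nonzero remainder).
Monic irreducibles of degree 3 over GF(2): u^3 + u + 1, u^3 + u^2 + 1.
None of them divide g (all give nonzero remainder).
Monic irreducibles of degree 4 over GF(2): u^4 + u + 1, u^4 + u^3 + 1, u^4 + u^3 + u^2 + u + 1.
None of them divide g (all give nonzero remainder).
No irreducible factor of degree ≤ 4 exists, so g is irreducible over GF(2).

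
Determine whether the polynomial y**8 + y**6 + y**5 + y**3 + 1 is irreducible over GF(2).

Write m(y) = y**8 + y**6 + y**5 + y**3 + 1.
Check for roots in GF(2): m(0) = 1; m(1) = 1.
No roots, so no linear factors.
Monic irreducibles of degree 2 over GF(2): y**2 + y + 1.
None of them divide m (all give nonzero remainder).
Monic irreducibles of degree 3 over GF(2): y**3 + y + 1, y**3 + y**2 + 1.
None of them divide m (all give nonzero remainder).
Monic irreducibles of degree 4 over GF(2): y**4 + y + 1, y**4 + y**3 + 1, y**4 + y**3 + y**2 + y + 1.
None of them divide m (all give nonzero remainder).
No irreducible factor of degree ≤ 4 exists, so m is irreducible over GF(2).

Yes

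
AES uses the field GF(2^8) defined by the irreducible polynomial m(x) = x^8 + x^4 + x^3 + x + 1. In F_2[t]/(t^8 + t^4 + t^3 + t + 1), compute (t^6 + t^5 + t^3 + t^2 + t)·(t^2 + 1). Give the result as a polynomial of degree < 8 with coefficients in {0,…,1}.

t^7 + t^6 + t^3 + t^2 + 1

Multiply in F_2[t]: (t^6 + t^5 + t^3 + t^2 + t)·(t^2 + 1) = t^8 + t^7 + t^6 + t^4 + t^2 + t.
Reduce using t^8 ≡ t^4 + t^3 + t + 1 (mod t^8 + t^4 + t^3 + t + 1).
Reduced: t^7 + t^6 + t^3 + t^2 + 1.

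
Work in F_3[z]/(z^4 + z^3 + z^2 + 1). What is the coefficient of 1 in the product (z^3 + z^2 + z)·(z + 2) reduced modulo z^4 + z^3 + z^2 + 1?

2

Multiply in F_3[z]: (z^3 + z^2 + z)·(z + 2) = z^4 + 2z.
Reduce using z^4 ≡ 2z^3 + 2z^2 + 2 (mod z^4 + z^3 + z^2 + 1).
Reduced: 2z^3 + 2z^2 + 2z + 2.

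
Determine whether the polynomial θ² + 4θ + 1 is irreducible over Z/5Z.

Write g(θ) = θ² + 4θ + 1.
Check for roots in Z/5Z: g(0) = 1; g(1) = 1; g(2) = 3; g(3) = 2; g(4) = 3.
No roots. A degree-2 polynomial over a field with no linear factor is irreducible.

Yes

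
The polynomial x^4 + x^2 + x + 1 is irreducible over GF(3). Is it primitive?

Write f(x) = x^4 + x^2 + x + 1.
|GF(3^4)^×| = 3^4 − 1 = 80. Prime factorization: 80 = 2^4·5.
f is primitive ⇔ x has order 80 in GF(3)[x]/(f), i.e. x^(80/q) ≠ 1 for each prime q | 80.
x^(40) mod f = 1
x^(16) mod f = x^3 + 2.
Since x^(40) = 1, the order of x divides 40 < 80; not primitive.

No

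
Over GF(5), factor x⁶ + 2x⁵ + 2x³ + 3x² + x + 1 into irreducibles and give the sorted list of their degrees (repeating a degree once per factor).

1, 1, 1, 1, 2

Write g(x) = x⁶ + 2x⁵ + 2x³ + 3x² + x + 1.
Roots in GF(5): g(0) = 1; g(1) = 0 → root; g(2) = 4; g(3) = 0 → root; g(4) = 0 → root.
Linear factors from roots: (x + 4), (x + 2), (x + 1).
Complete factorization: g(x) = (x + 2)·(x + 4)·(x + 1)^2·(x² + 4x + 2).
Factor degrees with multiplicity: 1 + 1 + 1 + 1 + 2 = 6.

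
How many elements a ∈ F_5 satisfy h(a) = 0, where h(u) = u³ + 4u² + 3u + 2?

1

Evaluate at each of the 5 elements of F_5:
h(0) = 2; h(1) = 0 → root; h(2) = 2; h(3) = 4; h(4) = 2.
Roots: {1}.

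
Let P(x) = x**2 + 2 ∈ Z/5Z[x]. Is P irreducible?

Yes

Check for roots in Z/5Z: P(0) = 2; P(1) = 3; P(2) = 1; P(3) = 1; P(4) = 3.
No roots. A degree-2 polynomial over a field with no linear factor is irreducible.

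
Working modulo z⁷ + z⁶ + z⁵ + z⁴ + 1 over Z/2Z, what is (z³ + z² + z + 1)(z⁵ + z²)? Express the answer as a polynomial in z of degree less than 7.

Multiply in Z/2Z[z]: (z³ + z² + z + 1)·(z⁵ + z²) = z⁸ + z⁷ + z⁶ + z⁴ + z³ + z².
Reduce using z⁷ ≡ z⁶ + z⁵ + z⁴ + 1 (mod z⁷ + z⁶ + z⁵ + z⁴ + 1).
Reduced: z⁵ + z⁴ + z³ + z² + z.

z^5 + z^4 + z^3 + z^2 + z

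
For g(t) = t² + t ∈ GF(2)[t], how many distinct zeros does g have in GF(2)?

Evaluate at each of the 2 elements of GF(2):
g(0) = 0 → root; g(1) = 0 → root.
Roots: {0, 1}.

2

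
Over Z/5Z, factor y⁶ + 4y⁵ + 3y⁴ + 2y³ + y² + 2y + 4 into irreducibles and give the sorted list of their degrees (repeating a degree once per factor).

Write f(y) = y⁶ + 4y⁵ + 3y⁴ + 2y³ + y² + 2y + 4.
Roots in Z/5Z: f(0) = 4; f(1) = 2; f(2) = 3; f(3) = 2; f(4) = 1.
Complete factorization: f(y) = (y⁶ + 4y⁵ + 3y⁴ + 2y³ + y² + 2y + 4).
Factor degrees with multiplicity: 6 = 6.

6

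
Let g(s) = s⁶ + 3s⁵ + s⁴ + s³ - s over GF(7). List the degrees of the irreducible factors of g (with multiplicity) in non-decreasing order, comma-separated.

1, 1, 4

Linear factors from roots: (s), (s - 2).
Complete factorization: g(s) = (s)·(s - 2)·(s⁴ - 2s³ - 3s² + 2s - 3).
Factor degrees with multiplicity: 1 + 1 + 4 = 6.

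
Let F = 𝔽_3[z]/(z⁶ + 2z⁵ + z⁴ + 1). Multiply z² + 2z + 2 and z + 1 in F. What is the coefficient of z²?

Multiply in 𝔽_3[z]: (z² + 2z + 2)·(z + 1) = z³ + z + 2.
Reduced: z³ + z + 2.

0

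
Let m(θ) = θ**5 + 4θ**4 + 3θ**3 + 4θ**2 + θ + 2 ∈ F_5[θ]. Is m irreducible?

No

Check for roots in F_5: m(0) = 2; m(1) = 0 → root; m(2) = 0 → root; m(3) = 4; m(4) = 0 → root.
m(1) = 0, so (θ − 1) divides m(θ); m is reducible.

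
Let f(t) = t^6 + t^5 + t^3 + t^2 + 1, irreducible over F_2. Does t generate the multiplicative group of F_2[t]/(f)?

Yes

|GF(2^6)^×| = 2^6 − 1 = 63. Prime factorization: 63 = 3^2·7.
f is primitive ⇔ t has order 63 in GF(2)[t]/(f), i.e. t^(63/q) ≠ 1 for each prime q | 63.
t^(21) mod f = t^4 + t^2 + t + 1.
t^(9) mod f = t^2 + t.
None equal 1, so t has full order 63; f is primitive.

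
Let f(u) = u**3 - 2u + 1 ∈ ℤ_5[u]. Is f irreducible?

No

Check for roots in ℤ_5: f(0) = 1; f(1) = 0 → root; f(2) = 0 → root; f(3) = 2; f(4) = 2.
f(1) = 0, so (u − 1) divides f(u); f is reducible.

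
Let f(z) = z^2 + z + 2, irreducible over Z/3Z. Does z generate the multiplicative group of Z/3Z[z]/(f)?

|GF(3^2)^×| = 3^2 − 1 = 8. Prime factorization: 8 = 2^3.
f is primitive ⇔ z has order 8 in GF(3)[z]/(f), i.e. z^(8/q) ≠ 1 for each prime q | 8.
z^(4) mod f = 2.
None equal 1, so z has full order 8; f is primitive.

Yes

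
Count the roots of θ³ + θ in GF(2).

2

Write P(θ) = θ³ + θ.
Evaluate at each of the 2 elements of GF(2):
P(0) = 0 → root; P(1) = 0 → root.
Roots: {0, 1}.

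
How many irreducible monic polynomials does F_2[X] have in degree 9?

By the necklace-counting formula, N_2(9) = (1/9) Σ_{d|9} μ(9/d)·2^d.
Divisors of 9: 1, 3, 9; μ(9/d) for each: 0, -1, 1.
Σ = − 2^3 + 2^9 = 504.
N = 504/9 = 56.

56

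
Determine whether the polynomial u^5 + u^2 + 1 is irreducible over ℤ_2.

Write h(u) = u^5 + u^2 + 1.
Check for roots in ℤ_2: h(0) = 1; h(1) = 1.
No roots, so no linear factors.
Monic irreducibles of degree 2 over GF(2): u^2 + u + 1.
None of them divide h (all give nonzero remainder).
No irreducible factor of degree ≤ 2 exists, so h is irreducible over GF(2).

Yes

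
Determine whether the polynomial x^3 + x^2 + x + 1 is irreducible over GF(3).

Write g(x) = x^3 + x^2 + x + 1.
Check for roots in GF(3): g(0) = 1; g(1) = 1; g(2) = 0 → root.
g(2) = 0, so (x − 2) divides g(x); g is reducible.

No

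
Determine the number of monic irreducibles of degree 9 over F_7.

By the necklace-counting formula, N_7(9) = (1/9) Σ_{d|9} μ(9/d)·7^d.
Divisors of 9: 1, 3, 9; μ(9/d) for each: 0, -1, 1.
Σ = − 7^3 + 7^9 = 40353264.
N = 40353264/9 = 4483696.

4483696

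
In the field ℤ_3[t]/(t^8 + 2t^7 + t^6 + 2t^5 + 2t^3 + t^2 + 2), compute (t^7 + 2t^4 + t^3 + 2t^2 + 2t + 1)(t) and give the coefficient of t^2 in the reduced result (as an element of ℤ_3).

Multiply in ℤ_3[t]: (t^7 + 2t^4 + t^3 + 2t^2 + 2t + 1)·(t) = t^8 + 2t^5 + t^4 + 2t^3 + 2t^2 + t.
Reduce using t^8 ≡ t^7 + 2t^6 + t^5 + t^3 + 2t^2 + 1 (mod t^8 + 2t^7 + t^6 + 2t^5 + 2t^3 + t^2 + 2).
Reduced: t^7 + 2t^6 + t^4 + t^2 + t + 1.

1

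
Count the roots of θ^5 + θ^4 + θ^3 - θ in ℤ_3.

Write P(θ) = θ^5 + θ^4 + θ^3 - θ.
Evaluate at each of the 3 elements of ℤ_3:
P(0) = 0 → root; P(1) = 2; P(2) = 0 → root.
Roots: {0, 2}.

2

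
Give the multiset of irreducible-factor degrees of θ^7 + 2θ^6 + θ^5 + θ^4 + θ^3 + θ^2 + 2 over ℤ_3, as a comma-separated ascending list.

1, 1, 1, 1, 1, 2

Write g(θ) = θ^7 + 2θ^6 + θ^5 + θ^4 + θ^3 + θ^2 + 2.
Roots in ℤ_3: g(0) = 2; g(1) = 0 → root; g(2) = 0 → root.
Linear factors from roots: (θ + 2), (θ + 1).
Complete factorization: g(θ) = (θ + 2)^2·(θ + 1)^3·(θ^2 + θ + 2).
Factor degrees with multiplicity: 1 + 1 + 1 + 1 + 1 + 2 = 7.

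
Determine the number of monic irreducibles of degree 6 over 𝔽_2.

9

The number of monic irreducibles of degree 6 over GF(2) is (1/6)·Σ_{d∣6} μ(6/d) 2^d.
Divisors of 6: 1, 2, 3, 6; μ(6/d) for each: 1, -1, -1, 1.
Σ = 2^1 − 2^2 − 2^3 + 2^6 = 54.
N = 54/6 = 9.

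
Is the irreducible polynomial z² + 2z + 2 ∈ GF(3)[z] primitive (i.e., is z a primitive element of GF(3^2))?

Write f(z) = z² + 2z + 2.
|GF(3^2)^×| = 3^2 − 1 = 8. Prime factorization: 8 = 2^3.
f is primitive ⇔ z has order 8 in GF(3)[z]/(f), i.e. z^(8/q) ≠ 1 for each prime q | 8.
z^(4) mod f = 2.
None equal 1, so z has full order 8; f is primitive.

Yes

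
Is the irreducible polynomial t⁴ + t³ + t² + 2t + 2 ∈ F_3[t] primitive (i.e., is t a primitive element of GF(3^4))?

Write f(t) = t⁴ + t³ + t² + 2t + 2.
|GF(3^4)^×| = 3^4 − 1 = 80. Prime factorization: 80 = 2^4·5.
f is primitive ⇔ t has order 80 in GF(3)[t]/(f), i.e. t^(80/q) ≠ 1 for each prime q | 80.
t^(40) mod f = 2.
t^(16) mod f = 2t³ + 1.
None equal 1, so t has full order 80; f is primitive.

Yes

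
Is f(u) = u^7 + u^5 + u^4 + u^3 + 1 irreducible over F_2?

Check for roots in F_2: f(0) = 1; f(1) = 1.
No roots, so no linear factors.
Monic irreducibles of degree 2 over GF(2): u^2 + u + 1.
None of them divide f (all give nonzero remainder).
Monic irreducibles of degree 3 over GF(2): u^3 + u + 1, u^3 + u^2 + 1.
None of them divide f (all give nonzero remainder).
No irreducible factor of degree ≤ 3 exists, so f is irreducible over GF(2).

Yes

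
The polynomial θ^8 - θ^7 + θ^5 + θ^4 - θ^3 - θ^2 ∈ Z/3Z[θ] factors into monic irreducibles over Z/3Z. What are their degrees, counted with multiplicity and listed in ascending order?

Write h(θ) = θ^8 - θ^7 + θ^5 + θ^4 - θ^3 - θ^2.
Roots in Z/3Z: h(0) = 0 → root; h(1) = 0 → root; h(2) = 2.
Linear factors from roots: (θ), (θ - 1).
Complete factorization: h(θ) = (θ - 1)·(θ)^2·(θ^2 + 1)·(θ^3 - θ + 1).
Factor degrees with multiplicity: 1 + 1 + 1 + 2 + 3 = 8.

1, 1, 1, 2, 3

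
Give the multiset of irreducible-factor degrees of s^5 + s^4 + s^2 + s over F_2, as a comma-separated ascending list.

1, 1, 1, 2

Write g(s) = s^5 + s^4 + s^2 + s.
Roots in F_2: g(0) = 0 → root; g(1) = 0 → root.
Linear factors from roots: (s), (s + 1).
Complete factorization: g(s) = (s)·(s + 1)^2·(s^2 + s + 1).
Factor degrees with multiplicity: 1 + 1 + 1 + 2 = 5.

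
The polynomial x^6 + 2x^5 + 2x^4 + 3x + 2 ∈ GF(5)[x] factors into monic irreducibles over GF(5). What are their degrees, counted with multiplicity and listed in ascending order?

1, 1, 2, 2

Write h(x) = x^6 + 2x^5 + 2x^4 + 3x + 2.
Roots in GF(5): h(0) = 2; h(1) = 0 → root; h(2) = 3; h(3) = 3; h(4) = 0 → root.
Linear factors from roots: (x + 4), (x + 1).
Complete factorization: h(x) = (x + 1)·(x + 4)·(x^2 + 3x + 4)·(x^2 + 4x + 2).
Factor degrees with multiplicity: 1 + 1 + 2 + 2 = 6.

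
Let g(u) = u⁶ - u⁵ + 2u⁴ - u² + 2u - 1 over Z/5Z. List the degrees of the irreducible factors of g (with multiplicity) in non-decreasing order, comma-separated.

Roots in Z/5Z: g(0) = 4; g(1) = 2; g(2) = 3; g(3) = 4; g(4) = 0 → root.
Linear factors from roots: (u + 1).
Complete factorization: g(u) = (u + 1)^2·(u² - 2u - 1)·(u² - u + 1).
Factor degrees with multiplicity: 1 + 1 + 2 + 2 = 6.

1, 1, 2, 2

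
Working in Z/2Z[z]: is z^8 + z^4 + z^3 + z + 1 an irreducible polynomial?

Yes

Write g(z) = z^8 + z^4 + z^3 + z + 1.
Check for roots in Z/2Z: g(0) = 1; g(1) = 1.
No roots, so no linear factors.
Monic irreducibles of degree 2 over GF(2): z^2 + z + 1.
None of them divide g (all give nonzero remainder).
Monic irreducibles of degree 3 over GF(2): z^3 + z + 1, z^3 + z^2 + 1.
None of them divide g (all give nonzero remainder).
Monic irreducibles of degree 4 over GF(2): z^4 + z + 1, z^4 + z^3 + 1, z^4 + z^3 + z^2 + z + 1.
None of them divide g (all give nonzero remainder).
No irreducible factor of degree ≤ 4 exists, so g is irreducible over GF(2).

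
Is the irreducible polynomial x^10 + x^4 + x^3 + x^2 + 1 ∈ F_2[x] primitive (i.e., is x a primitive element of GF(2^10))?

Write f(x) = x^10 + x^4 + x^3 + x^2 + 1.
|GF(2^10)^×| = 2^10 − 1 = 1023. Prime factorization: 1023 = 3·11·31.
f is primitive ⇔ x has order 1023 in GF(2)[x]/(f), i.e. x^(1023/q) ≠ 1 for each prime q | 1023.
x^(341) mod f = 1
x^(93) mod f = x^9 + x^8 + x^7 + x^3 + x^2 + x + 1.
x^(33) mod f = x^9 + x^6 + x^3 + x + 1.
Since x^(341) = 1, the order of x divides 341 < 1023; not primitive.

No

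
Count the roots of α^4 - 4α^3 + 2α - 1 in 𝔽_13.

2

Write f(α) = α^4 - 4α^3 + 2α - 1.
Evaluate at each of the 13 elements of 𝔽_13:
f(0) = 12; f(1) = 11; f(2) = 0 → root; f(3) = 4; f(4) = 7; f(5) = 4; f(6) = 1; f(7) = 2; f(8) = 9; f(9) = 9; f(10) = 0 → root; f(11) = 4; f(12) = 2.
Roots: {2, 10}.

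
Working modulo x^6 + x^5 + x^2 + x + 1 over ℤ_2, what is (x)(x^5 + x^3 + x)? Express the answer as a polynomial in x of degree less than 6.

x^5 + x^4 + x + 1

Multiply in ℤ_2[x]: (x)·(x^5 + x^3 + x) = x^6 + x^4 + x^2.
Reduce using x^6 ≡ x^5 + x^2 + x + 1 (mod x^6 + x^5 + x^2 + x + 1).
Reduced: x^5 + x^4 + x + 1.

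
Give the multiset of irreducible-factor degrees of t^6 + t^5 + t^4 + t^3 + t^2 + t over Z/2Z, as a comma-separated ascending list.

Write f(t) = t^6 + t^5 + t^4 + t^3 + t^2 + t.
Roots in Z/2Z: f(0) = 0 → root; f(1) = 0 → root.
Linear factors from roots: (t), (t + 1).
Complete factorization: f(t) = (t)·(t + 1)·(t^2 + t + 1)^2.
Factor degrees with multiplicity: 1 + 1 + 2 + 2 = 6.

1, 1, 2, 2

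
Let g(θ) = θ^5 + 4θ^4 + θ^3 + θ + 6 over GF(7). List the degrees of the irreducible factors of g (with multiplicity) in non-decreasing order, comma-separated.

Linear factors from roots: (θ + 5), (θ + 2), (θ + 1).
Complete factorization: g(θ) = (θ + 5)·(θ + 1)^2·(θ + 2)^2.
Factor degrees with multiplicity: 1 + 1 + 1 + 1 + 1 = 5.

1, 1, 1, 1, 1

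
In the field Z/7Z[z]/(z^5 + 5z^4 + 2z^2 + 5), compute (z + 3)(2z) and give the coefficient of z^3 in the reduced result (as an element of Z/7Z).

0

Multiply in Z/7Z[z]: (z + 3)·(2z) = 2z^2 + 6z.
Reduced: 2z^2 + 6z.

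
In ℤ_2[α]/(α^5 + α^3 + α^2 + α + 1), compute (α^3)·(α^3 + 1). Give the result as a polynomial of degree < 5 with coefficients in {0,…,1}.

Multiply in ℤ_2[α]: (α^3)·(α^3 + 1) = α^6 + α^3.
Reduce using α^5 ≡ α^3 + α^2 + α + 1 (mod α^5 + α^3 + α^2 + α + 1).
Reduced: α^4 + α^2 + α.

α^4 + α^2 + α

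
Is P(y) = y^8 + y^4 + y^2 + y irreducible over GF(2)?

Check for roots in GF(2): P(0) = 0 → root; P(1) = 0 → root.
P(0) = 0, so (y) divides P(y); P is reducible.

No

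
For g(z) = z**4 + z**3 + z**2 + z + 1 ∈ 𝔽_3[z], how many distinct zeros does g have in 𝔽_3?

0

Evaluate at each of the 3 elements of 𝔽_3:
g(0) = 1; g(1) = 2; g(2) = 1.
No element is a root.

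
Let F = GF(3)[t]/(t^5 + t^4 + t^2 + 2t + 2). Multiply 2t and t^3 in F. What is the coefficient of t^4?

2

Multiply in GF(3)[t]: (2t)·(t^3) = 2t^4.
Reduced: 2t^4.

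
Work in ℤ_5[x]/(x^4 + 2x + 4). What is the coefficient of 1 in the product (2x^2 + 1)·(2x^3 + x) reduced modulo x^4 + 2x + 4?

0

Multiply in ℤ_5[x]: (2x^2 + 1)·(2x^3 + x) = 4x^5 + 4x^3 + x.
Reduce using x^4 ≡ 3x + 1 (mod x^4 + 2x + 4).
Reduced: 4x^3 + 2x^2.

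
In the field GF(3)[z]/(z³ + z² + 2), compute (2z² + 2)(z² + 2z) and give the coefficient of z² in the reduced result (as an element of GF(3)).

0

Multiply in GF(3)[z]: (2z² + 2)·(z² + 2z) = 2z⁴ + z³ + 2z² + z.
Reduce using z³ ≡ 2z² + 1 (mod z³ + z² + 2).
Reduced: 2.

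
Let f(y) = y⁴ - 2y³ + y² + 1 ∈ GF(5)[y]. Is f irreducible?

Check for roots in GF(5): f(0) = 1; f(1) = 1; f(2) = 0 → root; f(3) = 2; f(4) = 0 → root.
f(2) = 0, so (y − 2) divides f(y); f is reducible.

No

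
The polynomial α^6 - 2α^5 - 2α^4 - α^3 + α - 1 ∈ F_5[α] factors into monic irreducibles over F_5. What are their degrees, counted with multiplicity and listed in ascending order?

1, 1, 2, 2

Write h(α) = α^6 - 2α^5 - 2α^4 - α^3 + α - 1.
Roots in F_5: h(0) = 4; h(1) = 1; h(2) = 1; h(3) = 1; h(4) = 0 → root.
Linear factors from roots: (α + 1).
Complete factorization: h(α) = (α + 1)^2·(α^2 - 2α - 2)^2.
Factor degrees with multiplicity: 1 + 1 + 2 + 2 = 6.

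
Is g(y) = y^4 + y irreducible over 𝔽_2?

No

Check for roots in 𝔽_2: g(0) = 0 → root; g(1) = 0 → root.
g(0) = 0, so (y) divides g(y); g is reducible.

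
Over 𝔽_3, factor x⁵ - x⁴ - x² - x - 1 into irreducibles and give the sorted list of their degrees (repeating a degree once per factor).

Write g(x) = x⁵ - x⁴ - x² - x - 1.
Roots in 𝔽_3: g(0) = 2; g(1) = 0 → root; g(2) = 0 → root.
Linear factors from roots: (x - 1), (x + 1).
Complete factorization: g(x) = (x + 1)·(x - 1)·(x³ - x² + x + 1).
Factor degrees with multiplicity: 1 + 1 + 3 = 5.

1, 1, 3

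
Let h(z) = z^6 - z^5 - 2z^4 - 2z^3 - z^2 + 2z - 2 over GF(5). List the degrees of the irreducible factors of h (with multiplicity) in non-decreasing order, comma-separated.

Roots in GF(5): h(0) = 3; h(1) = 0 → root; h(2) = 2; h(3) = 0 → root; h(4) = 2.
Linear factors from roots: (z - 1), (z + 2).
Complete factorization: h(z) = (z + 2)·(z - 1)·(z^2 + z + 2)·(z^2 + 2z - 2).
Factor degrees with multiplicity: 1 + 1 + 2 + 2 = 6.

1, 1, 2, 2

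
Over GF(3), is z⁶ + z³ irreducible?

No

Write h(z) = z⁶ + z³.
Check for roots in GF(3): h(0) = 0 → root; h(1) = 2; h(2) = 0 → root.
h(0) = 0, so (z) divides h(z); h is reducible.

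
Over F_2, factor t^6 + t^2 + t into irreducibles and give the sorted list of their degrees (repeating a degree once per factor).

Write g(t) = t^6 + t^2 + t.
Roots in F_2: g(0) = 0 → root; g(1) = 1.
Linear factors from roots: (t).
Complete factorization: g(t) = (t)·(t^2 + t + 1)·(t^3 + t^2 + 1).
Factor degrees with multiplicity: 1 + 2 + 3 = 6.

1, 2, 3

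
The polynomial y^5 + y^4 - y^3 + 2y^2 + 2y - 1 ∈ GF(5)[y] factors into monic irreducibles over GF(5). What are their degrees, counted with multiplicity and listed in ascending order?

1, 1, 1, 2

Write f(y) = y^5 + y^4 - y^3 + 2y^2 + 2y - 1.
Roots in GF(5): f(0) = 4; f(1) = 4; f(2) = 1; f(3) = 0 → root; f(4) = 0 → root.
Linear factors from roots: (y + 2), (y + 1).
Complete factorization: f(y) = (y + 1)·(y + 2)^2·(y^2 + y + 1).
Factor degrees with multiplicity: 1 + 1 + 1 + 2 = 5.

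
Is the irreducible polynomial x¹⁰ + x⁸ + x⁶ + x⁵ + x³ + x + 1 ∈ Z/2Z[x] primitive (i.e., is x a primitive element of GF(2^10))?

Write f(x) = x¹⁰ + x⁸ + x⁶ + x⁵ + x³ + x + 1.
|GF(2^10)^×| = 2^10 − 1 = 1023. Prime factorization: 1023 = 3·11·31.
f is primitive ⇔ x has order 1023 in GF(2)[x]/(f), i.e. x^(1023/q) ≠ 1 for each prime q | 1023.
x^(341) mod f = x⁵ + x⁴ + x³ + x² + x.
x^(93) mod f = x⁸ + x⁵ + x³ + 1.
x^(33) mod f = x⁸ + x⁷ + x⁴ + x³ + x².
None equal 1, so x has full order 1023; f is primitive.

Yes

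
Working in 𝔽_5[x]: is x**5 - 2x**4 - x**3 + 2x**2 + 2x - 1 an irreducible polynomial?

Yes

Write m(x) = x**5 - 2x**4 - x**3 + 2x**2 + 2x - 1.
Check for roots in 𝔽_5: m(0) = 4; m(1) = 1; m(2) = 3; m(3) = 2; m(4) = 2.
No roots, so no linear factors.
Degree-2 irreducible divisors: test the 10 monic irreducibles of degree 2 over GF(5).
None of them divide m (all give nonzero remainder).
No irreducible factor of degree ≤ 2 exists, so m is irreducible over GF(5).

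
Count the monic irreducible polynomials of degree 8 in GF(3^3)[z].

35303625630

Gauss's count: N_{27}(8) = (1/8) Σ_{d|8} μ(8/d)·27^d.
Divisors of 8: 1, 2, 4, 8; μ(8/d) for each: 0, 0, -1, 1.
Σ = − 27^4 + 27^8 = 282429005040.
N = 282429005040/8 = 35303625630.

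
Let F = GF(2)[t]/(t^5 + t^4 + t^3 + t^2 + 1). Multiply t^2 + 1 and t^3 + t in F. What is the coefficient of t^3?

1

Multiply in GF(2)[t]: (t^2 + 1)·(t^3 + t) = t^5 + t.
Reduce using t^5 ≡ t^4 + t^3 + t^2 + 1 (mod t^5 + t^4 + t^3 + t^2 + 1).
Reduced: t^4 + t^3 + t^2 + t + 1.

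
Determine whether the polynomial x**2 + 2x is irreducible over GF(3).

Write h(x) = x**2 + 2x.
Check for roots in GF(3): h(0) = 0 → root; h(1) = 0 → root; h(2) = 2.
h(0) = 0, so (x) divides h(x); h is reducible.

No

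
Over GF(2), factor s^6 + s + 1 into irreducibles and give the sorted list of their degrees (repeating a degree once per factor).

6

Write f(s) = s^6 + s + 1.
Roots in GF(2): f(0) = 1; f(1) = 1.
Complete factorization: f(s) = (s^6 + s + 1).
Factor degrees with multiplicity: 6 = 6.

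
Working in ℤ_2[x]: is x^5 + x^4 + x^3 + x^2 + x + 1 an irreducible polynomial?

Write h(x) = x^5 + x^4 + x^3 + x^2 + x + 1.
Check for roots in ℤ_2: h(0) = 1; h(1) = 0 → root.
h(1) = 0, so (x − 1) divides h(x); h is reducible.

No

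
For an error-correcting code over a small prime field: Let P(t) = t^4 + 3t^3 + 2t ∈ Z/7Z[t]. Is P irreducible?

Check for roots in Z/7Z: P(0) = 0 → root; P(1) = 6; P(2) = 2; P(3) = 0 → root; P(4) = 1; P(5) = 2; P(6) = 3.
P(0) = 0, so (t) divides P(t); P is reducible.

No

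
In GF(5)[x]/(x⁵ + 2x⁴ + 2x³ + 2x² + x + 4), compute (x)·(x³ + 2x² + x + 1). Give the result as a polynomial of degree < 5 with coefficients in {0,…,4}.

x^4 + 2x^3 + x^2 + x

Multiply in GF(5)[x]: (x)·(x³ + 2x² + x + 1) = x⁴ + 2x³ + x² + x.
Reduced: x⁴ + 2x³ + x² + x.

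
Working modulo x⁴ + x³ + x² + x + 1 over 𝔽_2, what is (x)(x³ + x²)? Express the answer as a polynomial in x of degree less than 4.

Multiply in 𝔽_2[x]: (x)·(x³ + x²) = x⁴ + x³.
Reduce using x⁴ ≡ x³ + x² + x + 1 (mod x⁴ + x³ + x² + x + 1).
Reduced: x² + x + 1.

x^2 + x + 1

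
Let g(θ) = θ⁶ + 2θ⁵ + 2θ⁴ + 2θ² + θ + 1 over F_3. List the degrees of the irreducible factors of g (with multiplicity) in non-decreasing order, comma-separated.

Roots in F_3: g(0) = 1; g(1) = 0 → root; g(2) = 0 → root.
Linear factors from roots: (θ + 2), (θ + 1).
Complete factorization: g(θ) = (θ + 1)·(θ + 2)·(θ² + 1)·(θ² + 2θ + 2).
Factor degrees with multiplicity: 1 + 1 + 2 + 2 = 6.

1, 1, 2, 2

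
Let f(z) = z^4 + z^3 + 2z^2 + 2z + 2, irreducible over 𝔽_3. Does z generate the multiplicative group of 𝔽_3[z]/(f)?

Yes

|GF(3^4)^×| = 3^4 − 1 = 80. Prime factorization: 80 = 2^4·5.
f is primitive ⇔ z has order 80 in GF(3)[z]/(f), i.e. z^(80/q) ≠ 1 for each prime q | 80.
z^(40) mod f = 2.
z^(16) mod f = z^2 + z.
None equal 1, so z has full order 80; f is primitive.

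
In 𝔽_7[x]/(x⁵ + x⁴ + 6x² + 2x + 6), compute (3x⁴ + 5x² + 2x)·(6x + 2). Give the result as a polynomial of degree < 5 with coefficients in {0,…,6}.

2x^4 + 2x^3 + 5x^2 + 3x + 4

Multiply in 𝔽_7[x]: (3x⁴ + 5x² + 2x)·(6x + 2) = 4x⁵ + 6x⁴ + 2x³ + x² + 4x.
Reduce using x⁵ ≡ 6x⁴ + x² + 5x + 1 (mod x⁵ + x⁴ + 6x² + 2x + 6).
Reduced: 2x⁴ + 2x³ + 5x² + 3x + 4.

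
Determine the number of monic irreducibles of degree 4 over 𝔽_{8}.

1008

The number of monic irreducibles of degree 4 over GF(8) is (1/4)·Σ_{d∣4} μ(4/d) 8^d.
Divisors of 4: 1, 2, 4; μ(4/d) for each: 0, -1, 1.
Σ = − 8^2 + 8^4 = 4032.
N = 4032/4 = 1008.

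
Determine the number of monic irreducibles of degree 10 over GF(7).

x^(7^10) − x is the product of all monic irreducibles of degree dividing 10; Möbius inversion gives N = (1/10) Σ μ(10/d)·7^d.
Divisors of 10: 1, 2, 5, 10; μ(10/d) for each: 1, -1, -1, 1.
Σ = 7^1 − 7^2 − 7^5 + 7^10 = 282458400.
N = 282458400/10 = 28245840.

28245840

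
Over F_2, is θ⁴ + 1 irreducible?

Write f(θ) = θ⁴ + 1.
Check for roots in F_2: f(0) = 1; f(1) = 0 → root.
f(1) = 0, so (θ − 1) divides f(θ); f is reducible.

No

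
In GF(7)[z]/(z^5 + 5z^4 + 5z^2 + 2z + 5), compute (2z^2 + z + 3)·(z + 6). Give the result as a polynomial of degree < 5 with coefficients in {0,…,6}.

2z^3 + 6z^2 + 2z + 4

Multiply in GF(7)[z]: (2z^2 + z + 3)·(z + 6) = 2z^3 + 6z^2 + 2z + 4.
Reduced: 2z^3 + 6z^2 + 2z + 4.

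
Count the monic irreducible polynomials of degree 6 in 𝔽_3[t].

The number of monic irreducibles of degree 6 over GF(3) is (1/6)·Σ_{d∣6} μ(6/d) 3^d.
Divisors of 6: 1, 2, 3, 6; μ(6/d) for each: 1, -1, -1, 1.
Σ = 3^1 − 3^2 − 3^3 + 3^6 = 696.
N = 696/6 = 116.

116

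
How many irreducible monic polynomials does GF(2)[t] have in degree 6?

By the necklace-counting formula, N_2(6) = (1/6) Σ_{d|6} μ(6/d)·2^d.
Divisors of 6: 1, 2, 3, 6; μ(6/d) for each: 1, -1, -1, 1.
Σ = 2^1 − 2^2 − 2^3 + 2^6 = 54.
N = 54/6 = 9.

9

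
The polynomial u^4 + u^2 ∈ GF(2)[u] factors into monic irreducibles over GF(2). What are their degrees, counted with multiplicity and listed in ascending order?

Write g(u) = u^4 + u^2.
Roots in GF(2): g(0) = 0 → root; g(1) = 0 → root.
Linear factors from roots: (u), (u + 1).
Complete factorization: g(u) = (u)^2·(u + 1)^2.
Factor degrees with multiplicity: 1 + 1 + 1 + 1 = 4.

1, 1, 1, 1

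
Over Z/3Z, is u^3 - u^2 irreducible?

Write f(u) = u^3 - u^2.
Check for roots in Z/3Z: f(0) = 0 → root; f(1) = 0 → root; f(2) = 1.
f(0) = 0, so (u) divides f(u); f is reducible.

No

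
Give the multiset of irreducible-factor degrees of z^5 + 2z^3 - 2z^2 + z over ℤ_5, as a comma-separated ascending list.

1, 4

Write g(z) = z^5 + 2z^3 - 2z^2 + z.
Roots in ℤ_5: g(0) = 0 → root; g(1) = 2; g(2) = 2; g(3) = 2; g(4) = 4.
Linear factors from roots: (z).
Complete factorization: g(z) = (z)·(z^4 + 2z^2 - 2z + 1).
Factor degrees with multiplicity: 1 + 4 = 5.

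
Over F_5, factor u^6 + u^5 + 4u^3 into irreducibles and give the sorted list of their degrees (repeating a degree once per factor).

1, 1, 1, 1, 2

Write h(u) = u^6 + u^5 + 4u^3.
Roots in F_5: h(0) = 0 → root; h(1) = 1; h(2) = 3; h(3) = 0 → root; h(4) = 1.
Linear factors from roots: (u), (u + 2).
Complete factorization: h(u) = (u + 2)·(u)^3·(u^2 + 4u + 2).
Factor degrees with multiplicity: 1 + 1 + 1 + 1 + 2 = 6.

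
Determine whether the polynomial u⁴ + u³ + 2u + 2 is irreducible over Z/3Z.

Write g(u) = u⁴ + u³ + 2u + 2.
Check for roots in Z/3Z: g(0) = 2; g(1) = 0 → root; g(2) = 0 → root.
g(1) = 0, so (u − 1) divides g(u); g is reducible.

No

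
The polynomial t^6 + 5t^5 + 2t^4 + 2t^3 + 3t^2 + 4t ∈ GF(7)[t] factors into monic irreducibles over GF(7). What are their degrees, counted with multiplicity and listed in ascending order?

Write h(t) = t^6 + 5t^5 + 2t^4 + 2t^3 + 3t^2 + 4t.
Linear factors from roots: (t).
Complete factorization: h(t) = (t)·(t^2 + 5t + 2)·(t^3 + 2).
Factor degrees with multiplicity: 1 + 2 + 3 = 6.

1, 2, 3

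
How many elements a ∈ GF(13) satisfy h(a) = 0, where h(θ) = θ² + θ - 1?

0

Evaluate at each of the 13 elements of GF(13):
h(0) = 12; h(1) = 1; h(2) = 5; h(3) = 11; h(4) = 6; h(5) = 3; h(6) = 2; h(7) = 3; h(8) = 6; h(9) = 11; h(10) = 5; h(11) = 1; h(12) = 12.
No element is a root.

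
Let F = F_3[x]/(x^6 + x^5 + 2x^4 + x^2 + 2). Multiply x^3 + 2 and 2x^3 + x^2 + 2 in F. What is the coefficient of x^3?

0

Multiply in F_3[x]: (x^3 + 2)·(2x^3 + x^2 + 2) = 2x^6 + x^5 + 2x^2 + 1.
Reduce using x^6 ≡ 2x^5 + x^4 + 2x^2 + 1 (mod x^6 + x^5 + 2x^4 + x^2 + 2).
Reduced: 2x^5 + 2x^4.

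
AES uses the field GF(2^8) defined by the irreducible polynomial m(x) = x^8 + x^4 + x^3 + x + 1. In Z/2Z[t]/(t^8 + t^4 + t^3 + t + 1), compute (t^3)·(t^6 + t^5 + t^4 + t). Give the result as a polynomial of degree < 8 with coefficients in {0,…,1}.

t^7 + t^5 + t^4 + t^3 + t^2 + 1

Multiply in Z/2Z[t]: (t^3)·(t^6 + t^5 + t^4 + t) = t^9 + t^8 + t^7 + t^4.
Reduce using t^8 ≡ t^4 + t^3 + t + 1 (mod t^8 + t^4 + t^3 + t + 1).
Reduced: t^7 + t^5 + t^4 + t^3 + t^2 + 1.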